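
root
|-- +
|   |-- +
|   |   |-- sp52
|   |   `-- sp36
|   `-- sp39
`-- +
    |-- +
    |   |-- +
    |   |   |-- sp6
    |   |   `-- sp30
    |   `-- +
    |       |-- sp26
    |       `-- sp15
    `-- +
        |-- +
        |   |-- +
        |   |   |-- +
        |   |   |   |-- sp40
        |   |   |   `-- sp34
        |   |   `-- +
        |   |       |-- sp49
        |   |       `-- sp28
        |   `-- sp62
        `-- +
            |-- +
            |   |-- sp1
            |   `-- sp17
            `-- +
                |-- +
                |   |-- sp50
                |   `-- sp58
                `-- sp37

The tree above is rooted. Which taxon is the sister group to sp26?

sp15

sp26 attaches to the tree at the node subtending (sp26,sp15).
The other lineage descending from that same node — the sister group — is the single tip sp15.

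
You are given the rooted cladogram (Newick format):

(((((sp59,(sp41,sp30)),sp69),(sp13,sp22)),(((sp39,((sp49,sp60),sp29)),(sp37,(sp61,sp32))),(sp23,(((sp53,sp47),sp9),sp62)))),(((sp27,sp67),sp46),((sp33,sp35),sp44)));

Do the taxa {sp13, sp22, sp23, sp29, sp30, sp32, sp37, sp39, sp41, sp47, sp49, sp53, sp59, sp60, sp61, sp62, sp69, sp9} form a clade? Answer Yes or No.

The most recent common ancestor of these taxa subtends ((((sp59,(sp41,sp30)),sp69),(sp13,sp22)),(((sp39,((sp49,sp60),sp29)),(sp37,(sp61,sp32))),(sp23,(((sp53,sp47),sp9),sp62)))).
That clade has exactly 18 tips — every listed taxon and nothing else — so the group is monophyletic.

Yes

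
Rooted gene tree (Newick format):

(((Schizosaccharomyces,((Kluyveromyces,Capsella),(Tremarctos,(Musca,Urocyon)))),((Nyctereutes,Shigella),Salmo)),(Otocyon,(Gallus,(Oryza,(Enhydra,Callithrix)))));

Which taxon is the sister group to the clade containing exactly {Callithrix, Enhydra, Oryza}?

The clade containing exactly {Callithrix, Enhydra, Oryza} attaches to the tree at the node subtending (Gallus,(Oryza,(Enhydra,Callithrix))).
The other lineage descending from that same node — the sister group — is the single tip Gallus.

Gallus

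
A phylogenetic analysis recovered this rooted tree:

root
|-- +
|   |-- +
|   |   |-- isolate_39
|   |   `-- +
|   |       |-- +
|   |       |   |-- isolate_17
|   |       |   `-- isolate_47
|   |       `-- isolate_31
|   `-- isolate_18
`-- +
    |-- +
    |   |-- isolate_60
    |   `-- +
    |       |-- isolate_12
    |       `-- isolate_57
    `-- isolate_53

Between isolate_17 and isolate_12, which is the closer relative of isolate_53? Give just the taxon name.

isolate_12

The MRCA of isolate_53 and isolate_12 subtends ((isolate_60,(isolate_12,isolate_57)),isolate_53) (4 taxa).
The MRCA of isolate_53 and isolate_17 is the root, subtending the entire tree (9 taxa).
The first is nested inside the second, so isolate_53 shares a more recent common ancestor with isolate_12.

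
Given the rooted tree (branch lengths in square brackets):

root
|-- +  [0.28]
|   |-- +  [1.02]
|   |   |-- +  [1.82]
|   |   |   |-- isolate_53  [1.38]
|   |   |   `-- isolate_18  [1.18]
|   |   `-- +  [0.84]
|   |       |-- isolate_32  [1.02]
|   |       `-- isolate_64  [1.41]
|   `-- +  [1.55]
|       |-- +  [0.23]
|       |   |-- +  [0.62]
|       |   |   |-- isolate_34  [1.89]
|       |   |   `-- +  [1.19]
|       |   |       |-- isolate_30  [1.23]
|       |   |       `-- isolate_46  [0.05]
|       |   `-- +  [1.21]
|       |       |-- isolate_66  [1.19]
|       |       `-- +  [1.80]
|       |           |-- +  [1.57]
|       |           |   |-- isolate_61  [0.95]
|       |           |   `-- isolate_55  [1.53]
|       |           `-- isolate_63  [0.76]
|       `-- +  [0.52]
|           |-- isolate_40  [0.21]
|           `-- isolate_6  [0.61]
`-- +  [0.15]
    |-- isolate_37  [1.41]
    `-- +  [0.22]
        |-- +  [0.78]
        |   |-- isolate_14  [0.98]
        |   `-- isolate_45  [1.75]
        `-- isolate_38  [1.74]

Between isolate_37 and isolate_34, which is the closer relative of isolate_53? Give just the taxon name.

The MRCA of isolate_53 and isolate_34 subtends (((isolate_53,isolate_18),(isolate_32,isolate_64)),(((isolate_34,(isolate_30,isolate_46)),(isolate_66,((isolate_61,isolate_55),isolate_63))),(isolate_40,isolate_6))) (13 taxa).
The MRCA of isolate_53 and isolate_37 is the root, subtending the entire tree (17 taxa).
The first is nested inside the second, so isolate_53 shares a more recent common ancestor with isolate_34.

isolate_34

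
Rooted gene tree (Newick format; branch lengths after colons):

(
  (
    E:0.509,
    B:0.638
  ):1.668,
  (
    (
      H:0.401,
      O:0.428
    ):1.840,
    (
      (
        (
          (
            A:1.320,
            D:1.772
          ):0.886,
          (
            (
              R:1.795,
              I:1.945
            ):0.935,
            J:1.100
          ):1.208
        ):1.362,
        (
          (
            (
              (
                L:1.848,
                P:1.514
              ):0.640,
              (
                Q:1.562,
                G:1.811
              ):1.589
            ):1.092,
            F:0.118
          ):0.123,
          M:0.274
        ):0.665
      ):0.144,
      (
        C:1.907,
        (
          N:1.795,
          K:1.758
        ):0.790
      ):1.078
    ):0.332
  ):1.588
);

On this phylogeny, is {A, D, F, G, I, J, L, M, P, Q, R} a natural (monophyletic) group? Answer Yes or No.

The most recent common ancestor of these taxa subtends (((A,D),((R,I),J)),((((L,P),(Q,G)),F),M)).
That clade has exactly 11 tips — every listed taxon and nothing else — so the group is monophyletic.

Yes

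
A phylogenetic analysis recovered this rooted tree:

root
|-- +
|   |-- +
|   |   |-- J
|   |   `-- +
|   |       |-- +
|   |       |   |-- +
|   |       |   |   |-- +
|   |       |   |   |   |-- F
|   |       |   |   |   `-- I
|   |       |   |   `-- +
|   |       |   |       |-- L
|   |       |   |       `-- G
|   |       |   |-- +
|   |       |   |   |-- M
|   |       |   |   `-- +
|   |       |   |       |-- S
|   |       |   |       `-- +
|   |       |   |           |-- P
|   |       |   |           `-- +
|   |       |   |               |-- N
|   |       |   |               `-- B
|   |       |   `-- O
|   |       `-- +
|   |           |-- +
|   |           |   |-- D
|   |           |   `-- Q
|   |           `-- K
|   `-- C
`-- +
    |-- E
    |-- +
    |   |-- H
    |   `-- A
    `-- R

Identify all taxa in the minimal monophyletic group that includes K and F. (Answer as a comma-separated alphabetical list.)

B, D, F, G, I, K, L, M, N, O, P, Q, S

Tracing K: it sits inside ((D,Q),K).
Tracing F: it sits inside (F,I).
The smallest clade enclosing both is ((((F,I),(L,G)),(M,(S,(P,(N,B)))),O),((D,Q),K)); the answer is its 13 terminal taxa in alphabetical order.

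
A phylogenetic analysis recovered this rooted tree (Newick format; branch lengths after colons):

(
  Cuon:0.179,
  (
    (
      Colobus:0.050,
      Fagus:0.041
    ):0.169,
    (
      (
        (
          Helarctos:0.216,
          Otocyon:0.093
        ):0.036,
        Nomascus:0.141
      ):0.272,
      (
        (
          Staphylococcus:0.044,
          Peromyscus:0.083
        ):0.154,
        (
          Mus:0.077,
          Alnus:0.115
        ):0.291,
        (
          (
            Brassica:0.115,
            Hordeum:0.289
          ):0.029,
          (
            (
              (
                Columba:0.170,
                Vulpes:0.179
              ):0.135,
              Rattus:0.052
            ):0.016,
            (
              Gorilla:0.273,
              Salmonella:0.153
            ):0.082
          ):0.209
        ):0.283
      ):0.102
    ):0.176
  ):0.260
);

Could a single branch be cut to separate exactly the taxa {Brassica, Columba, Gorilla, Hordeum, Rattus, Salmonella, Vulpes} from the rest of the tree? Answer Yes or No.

The most recent common ancestor of these taxa subtends ((Brassica,Hordeum),(((Columba,Vulpes),Rattus),(Gorilla,Salmonella))).
That clade has exactly 7 tips — every listed taxon and nothing else — so the group is monophyletic.

Yes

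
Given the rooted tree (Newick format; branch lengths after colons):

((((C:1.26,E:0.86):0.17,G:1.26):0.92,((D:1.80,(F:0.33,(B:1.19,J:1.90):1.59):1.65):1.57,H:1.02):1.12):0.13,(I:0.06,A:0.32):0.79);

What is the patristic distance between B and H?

7.02

The path runs B → … → MRCA → … → H; the MRCA is the node subtending ((D,(F,(B,J))),H).
Branch lengths along that path: 1.19 + 1.59 + 1.65 + 1.57 + 1.02 = 7.02.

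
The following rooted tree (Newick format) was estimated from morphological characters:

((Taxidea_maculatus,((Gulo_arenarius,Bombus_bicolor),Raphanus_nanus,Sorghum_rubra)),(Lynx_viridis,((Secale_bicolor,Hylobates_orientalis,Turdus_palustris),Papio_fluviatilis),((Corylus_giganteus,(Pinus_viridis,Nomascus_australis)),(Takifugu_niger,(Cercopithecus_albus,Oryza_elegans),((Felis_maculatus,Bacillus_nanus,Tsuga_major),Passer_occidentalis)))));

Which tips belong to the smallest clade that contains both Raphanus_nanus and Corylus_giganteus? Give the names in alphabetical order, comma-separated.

Bacillus_nanus, Bombus_bicolor, Cercopithecus_albus, Corylus_giganteus, Felis_maculatus, Gulo_arenarius, Hylobates_orientalis, Lynx_viridis, Nomascus_australis, Oryza_elegans, Papio_fluviatilis, Passer_occidentalis, Pinus_viridis, Raphanus_nanus, Secale_bicolor, Sorghum_rubra, Takifugu_niger, Taxidea_maculatus, Tsuga_major, Turdus_palustris

Tracing Raphanus_nanus: it sits inside ((Gulo_arenarius,Bombus_bicolor),Raphanus_nanus,Sorghum_rubra).
Tracing Corylus_giganteus: it sits inside (Corylus_giganteus,(Pinus_viridis,Nomascus_australis)).
The smallest clade enclosing both is the whole tree (their MRCA is the root), so the answer is all 20 tips in alphabetical order.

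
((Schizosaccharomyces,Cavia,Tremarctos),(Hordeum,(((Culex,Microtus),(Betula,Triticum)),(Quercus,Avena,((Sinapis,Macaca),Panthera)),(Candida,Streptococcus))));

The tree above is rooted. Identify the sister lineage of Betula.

Triticum

Betula attaches to the tree at the node subtending (Betula,Triticum).
The other lineage descending from that same node — the sister group — is the single tip Triticum.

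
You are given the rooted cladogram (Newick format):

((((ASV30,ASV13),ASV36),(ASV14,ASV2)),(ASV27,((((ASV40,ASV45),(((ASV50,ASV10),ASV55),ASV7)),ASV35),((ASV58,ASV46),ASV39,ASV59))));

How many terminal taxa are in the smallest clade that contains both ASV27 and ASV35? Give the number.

12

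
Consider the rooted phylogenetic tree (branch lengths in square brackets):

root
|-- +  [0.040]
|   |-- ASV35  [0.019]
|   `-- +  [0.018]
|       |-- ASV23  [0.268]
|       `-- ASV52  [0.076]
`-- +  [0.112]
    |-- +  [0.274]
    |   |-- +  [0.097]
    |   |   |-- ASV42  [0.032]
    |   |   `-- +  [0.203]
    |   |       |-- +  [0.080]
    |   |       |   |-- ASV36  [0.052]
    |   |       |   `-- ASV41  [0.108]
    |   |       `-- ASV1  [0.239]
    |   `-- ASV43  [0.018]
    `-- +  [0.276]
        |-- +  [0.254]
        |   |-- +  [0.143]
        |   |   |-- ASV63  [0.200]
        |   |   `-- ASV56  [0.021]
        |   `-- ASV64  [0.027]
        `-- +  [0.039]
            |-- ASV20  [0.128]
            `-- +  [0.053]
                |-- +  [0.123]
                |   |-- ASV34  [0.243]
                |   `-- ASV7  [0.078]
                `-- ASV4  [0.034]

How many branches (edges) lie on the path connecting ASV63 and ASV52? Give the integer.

The MRCA of ASV63 and ASV52 is the root of the tree.
From ASV63 up to that node: 5 branches. From ASV52 up to the same node: 3 branches. Total: 5 + 3 = 8.

8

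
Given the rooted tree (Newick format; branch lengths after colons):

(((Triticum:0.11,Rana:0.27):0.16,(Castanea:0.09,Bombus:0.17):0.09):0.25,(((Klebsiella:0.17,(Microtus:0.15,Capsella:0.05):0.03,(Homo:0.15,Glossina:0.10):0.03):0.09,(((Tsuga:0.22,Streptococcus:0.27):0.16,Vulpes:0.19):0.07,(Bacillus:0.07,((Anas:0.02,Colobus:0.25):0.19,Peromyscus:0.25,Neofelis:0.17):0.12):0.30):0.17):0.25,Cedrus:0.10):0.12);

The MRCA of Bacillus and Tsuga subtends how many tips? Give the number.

The MRCA of Bacillus and Tsuga is the node subtending (((Tsuga,Streptococcus),Vulpes),(Bacillus,((Anas,Colobus),Peromyscus,Neofelis))).
That clade contains 8 terminal taxa: Anas, Bacillus, Colobus, Neofelis, Peromyscus, Streptococcus, Tsuga, Vulpes.

8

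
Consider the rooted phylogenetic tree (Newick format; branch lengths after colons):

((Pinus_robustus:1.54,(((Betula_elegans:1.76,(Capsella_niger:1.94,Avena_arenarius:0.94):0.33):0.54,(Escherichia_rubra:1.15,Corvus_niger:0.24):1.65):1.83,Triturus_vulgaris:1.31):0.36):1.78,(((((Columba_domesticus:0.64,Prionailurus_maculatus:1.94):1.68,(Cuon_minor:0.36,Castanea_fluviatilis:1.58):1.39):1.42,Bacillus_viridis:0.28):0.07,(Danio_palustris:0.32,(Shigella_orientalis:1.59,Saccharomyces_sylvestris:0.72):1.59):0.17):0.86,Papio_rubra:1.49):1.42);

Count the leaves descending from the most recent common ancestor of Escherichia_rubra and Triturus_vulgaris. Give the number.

The MRCA of Escherichia_rubra and Triturus_vulgaris is the node subtending (((Betula_elegans,(Capsella_niger,Avena_arenarius)),(Escherichia_rubra,Corvus_niger)),Triturus_vulgaris).
That clade contains 6 terminal taxa: Avena_arenarius, Betula_elegans, Capsella_niger, Corvus_niger, Escherichia_rubra, Triturus_vulgaris.

6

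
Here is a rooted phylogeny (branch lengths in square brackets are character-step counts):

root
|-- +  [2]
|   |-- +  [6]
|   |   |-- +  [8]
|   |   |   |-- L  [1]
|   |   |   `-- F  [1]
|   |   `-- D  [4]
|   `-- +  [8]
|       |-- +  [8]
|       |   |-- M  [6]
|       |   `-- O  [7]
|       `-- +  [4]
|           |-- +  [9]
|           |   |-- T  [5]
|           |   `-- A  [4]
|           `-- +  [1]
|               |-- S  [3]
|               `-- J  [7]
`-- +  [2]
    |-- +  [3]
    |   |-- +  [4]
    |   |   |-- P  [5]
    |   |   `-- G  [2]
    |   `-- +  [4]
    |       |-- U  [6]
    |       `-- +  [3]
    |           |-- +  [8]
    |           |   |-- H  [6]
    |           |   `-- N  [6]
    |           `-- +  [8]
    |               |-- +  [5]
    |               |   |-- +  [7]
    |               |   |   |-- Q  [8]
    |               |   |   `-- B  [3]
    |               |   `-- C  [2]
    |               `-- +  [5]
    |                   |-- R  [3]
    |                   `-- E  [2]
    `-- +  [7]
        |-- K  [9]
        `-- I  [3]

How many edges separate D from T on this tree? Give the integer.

6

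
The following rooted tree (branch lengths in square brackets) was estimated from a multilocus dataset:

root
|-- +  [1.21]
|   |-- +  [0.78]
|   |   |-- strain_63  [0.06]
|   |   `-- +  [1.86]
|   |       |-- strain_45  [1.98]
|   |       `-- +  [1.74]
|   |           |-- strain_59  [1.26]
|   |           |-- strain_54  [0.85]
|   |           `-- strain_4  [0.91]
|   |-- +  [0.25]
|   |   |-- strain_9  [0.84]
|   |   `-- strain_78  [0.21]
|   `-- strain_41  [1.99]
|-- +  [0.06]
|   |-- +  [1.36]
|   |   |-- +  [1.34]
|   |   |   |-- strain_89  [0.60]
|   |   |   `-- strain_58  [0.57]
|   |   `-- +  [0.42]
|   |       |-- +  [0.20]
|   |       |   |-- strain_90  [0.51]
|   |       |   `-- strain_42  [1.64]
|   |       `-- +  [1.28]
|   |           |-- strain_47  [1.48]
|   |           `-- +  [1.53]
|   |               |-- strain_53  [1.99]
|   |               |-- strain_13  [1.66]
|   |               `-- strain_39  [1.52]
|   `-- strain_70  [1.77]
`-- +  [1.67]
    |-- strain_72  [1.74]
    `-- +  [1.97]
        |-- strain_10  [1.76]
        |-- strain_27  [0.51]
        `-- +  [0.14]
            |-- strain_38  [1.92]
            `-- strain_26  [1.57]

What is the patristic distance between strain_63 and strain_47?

The path runs strain_63 → … → MRCA → … → strain_47; the MRCA is the root of the tree.
Branch lengths along that path: 0.06 + 0.78 + 1.21 + 0.06 + 1.36 + 0.42 + 1.28 + 1.48 = 6.65.

6.65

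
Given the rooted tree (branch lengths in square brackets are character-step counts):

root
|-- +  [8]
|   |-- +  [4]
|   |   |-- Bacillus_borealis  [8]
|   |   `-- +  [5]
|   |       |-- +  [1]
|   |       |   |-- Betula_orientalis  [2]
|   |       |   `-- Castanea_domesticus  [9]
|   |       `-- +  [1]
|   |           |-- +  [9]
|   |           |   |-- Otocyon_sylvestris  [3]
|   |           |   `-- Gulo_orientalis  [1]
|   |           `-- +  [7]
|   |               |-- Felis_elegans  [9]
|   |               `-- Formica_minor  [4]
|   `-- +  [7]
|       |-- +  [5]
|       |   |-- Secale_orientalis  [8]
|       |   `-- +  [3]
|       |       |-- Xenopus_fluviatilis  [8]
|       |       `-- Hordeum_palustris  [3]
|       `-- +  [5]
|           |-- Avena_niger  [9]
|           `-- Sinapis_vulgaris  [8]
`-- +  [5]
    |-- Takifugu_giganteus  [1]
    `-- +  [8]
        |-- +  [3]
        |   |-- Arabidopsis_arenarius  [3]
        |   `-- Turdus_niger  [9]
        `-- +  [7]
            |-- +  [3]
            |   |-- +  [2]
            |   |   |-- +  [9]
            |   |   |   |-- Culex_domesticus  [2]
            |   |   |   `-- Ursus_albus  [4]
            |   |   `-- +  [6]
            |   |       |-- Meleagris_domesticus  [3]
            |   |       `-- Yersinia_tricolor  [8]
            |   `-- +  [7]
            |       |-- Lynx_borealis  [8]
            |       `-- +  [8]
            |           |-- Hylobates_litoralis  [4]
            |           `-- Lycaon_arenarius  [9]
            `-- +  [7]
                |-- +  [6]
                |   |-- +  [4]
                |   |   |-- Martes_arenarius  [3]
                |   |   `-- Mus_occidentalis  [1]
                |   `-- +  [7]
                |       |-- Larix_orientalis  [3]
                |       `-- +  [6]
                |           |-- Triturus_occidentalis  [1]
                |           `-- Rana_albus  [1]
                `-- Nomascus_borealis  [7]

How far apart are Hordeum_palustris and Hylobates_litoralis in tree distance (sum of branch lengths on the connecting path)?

The path runs Hordeum_palustris → … → MRCA → … → Hylobates_litoralis; the MRCA is the root of the tree.
Branch lengths along that path: 3 + 3 + 5 + 7 + 8 + 5 + 8 + 7 + 3 + 7 + 8 + 4 = 68.

68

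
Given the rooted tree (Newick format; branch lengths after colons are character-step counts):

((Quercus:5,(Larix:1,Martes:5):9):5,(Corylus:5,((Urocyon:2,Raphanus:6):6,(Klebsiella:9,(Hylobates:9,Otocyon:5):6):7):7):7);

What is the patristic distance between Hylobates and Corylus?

34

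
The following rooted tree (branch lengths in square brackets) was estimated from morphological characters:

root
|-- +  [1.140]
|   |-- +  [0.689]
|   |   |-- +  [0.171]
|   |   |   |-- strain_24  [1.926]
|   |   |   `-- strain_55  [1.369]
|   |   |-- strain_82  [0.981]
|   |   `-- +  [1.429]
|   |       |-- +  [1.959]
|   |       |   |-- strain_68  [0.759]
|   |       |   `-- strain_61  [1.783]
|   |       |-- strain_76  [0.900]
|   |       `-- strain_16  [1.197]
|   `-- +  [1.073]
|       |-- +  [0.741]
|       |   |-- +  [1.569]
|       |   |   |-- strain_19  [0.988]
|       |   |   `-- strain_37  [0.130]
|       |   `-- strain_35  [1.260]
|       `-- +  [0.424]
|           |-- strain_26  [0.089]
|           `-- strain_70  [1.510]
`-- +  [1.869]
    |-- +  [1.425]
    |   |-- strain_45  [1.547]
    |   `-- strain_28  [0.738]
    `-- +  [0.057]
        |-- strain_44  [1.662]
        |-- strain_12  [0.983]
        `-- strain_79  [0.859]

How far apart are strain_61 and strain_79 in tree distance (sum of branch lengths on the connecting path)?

9.785

The path runs strain_61 → … → MRCA → … → strain_79; the MRCA is the root of the tree.
Branch lengths along that path: 1.783 + 1.959 + 1.429 + 0.689 + 1.140 + 1.869 + 0.057 + 0.859 = 9.785.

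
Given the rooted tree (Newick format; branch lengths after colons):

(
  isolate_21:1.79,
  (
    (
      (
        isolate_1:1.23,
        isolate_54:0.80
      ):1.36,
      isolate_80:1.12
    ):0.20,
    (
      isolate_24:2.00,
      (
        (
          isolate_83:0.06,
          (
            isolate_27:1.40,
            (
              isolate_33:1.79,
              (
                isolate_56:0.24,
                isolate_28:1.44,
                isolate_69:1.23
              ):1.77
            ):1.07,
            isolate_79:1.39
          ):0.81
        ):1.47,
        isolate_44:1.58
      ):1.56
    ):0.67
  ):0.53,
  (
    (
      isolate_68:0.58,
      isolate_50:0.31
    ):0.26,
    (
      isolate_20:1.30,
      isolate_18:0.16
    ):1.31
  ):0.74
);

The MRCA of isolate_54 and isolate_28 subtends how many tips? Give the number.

12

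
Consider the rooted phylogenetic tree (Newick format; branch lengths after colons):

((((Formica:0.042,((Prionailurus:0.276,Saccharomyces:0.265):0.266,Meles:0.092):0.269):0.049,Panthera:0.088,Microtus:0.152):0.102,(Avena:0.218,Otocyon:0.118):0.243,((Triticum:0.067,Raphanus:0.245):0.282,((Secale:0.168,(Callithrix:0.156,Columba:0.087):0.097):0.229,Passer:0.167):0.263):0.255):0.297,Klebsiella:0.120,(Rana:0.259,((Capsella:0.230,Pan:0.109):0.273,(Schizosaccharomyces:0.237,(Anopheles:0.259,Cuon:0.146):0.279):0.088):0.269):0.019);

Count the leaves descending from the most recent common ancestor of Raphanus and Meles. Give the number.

The MRCA of Raphanus and Meles is the node subtending (((Formica,((Prionailurus,Saccharomyces),Meles)),Panthera,Microtus),(Avena,Otocyon),((Triticum,Raphanus),((Secale,(Callithrix,Columba)),Passer))).
That clade contains 14 terminal taxa: Avena, Callithrix, Columba, Formica, Meles, Microtus, Otocyon, Panthera, Passer, Prionailurus, Raphanus, Saccharomyces, Secale, Triticum.

14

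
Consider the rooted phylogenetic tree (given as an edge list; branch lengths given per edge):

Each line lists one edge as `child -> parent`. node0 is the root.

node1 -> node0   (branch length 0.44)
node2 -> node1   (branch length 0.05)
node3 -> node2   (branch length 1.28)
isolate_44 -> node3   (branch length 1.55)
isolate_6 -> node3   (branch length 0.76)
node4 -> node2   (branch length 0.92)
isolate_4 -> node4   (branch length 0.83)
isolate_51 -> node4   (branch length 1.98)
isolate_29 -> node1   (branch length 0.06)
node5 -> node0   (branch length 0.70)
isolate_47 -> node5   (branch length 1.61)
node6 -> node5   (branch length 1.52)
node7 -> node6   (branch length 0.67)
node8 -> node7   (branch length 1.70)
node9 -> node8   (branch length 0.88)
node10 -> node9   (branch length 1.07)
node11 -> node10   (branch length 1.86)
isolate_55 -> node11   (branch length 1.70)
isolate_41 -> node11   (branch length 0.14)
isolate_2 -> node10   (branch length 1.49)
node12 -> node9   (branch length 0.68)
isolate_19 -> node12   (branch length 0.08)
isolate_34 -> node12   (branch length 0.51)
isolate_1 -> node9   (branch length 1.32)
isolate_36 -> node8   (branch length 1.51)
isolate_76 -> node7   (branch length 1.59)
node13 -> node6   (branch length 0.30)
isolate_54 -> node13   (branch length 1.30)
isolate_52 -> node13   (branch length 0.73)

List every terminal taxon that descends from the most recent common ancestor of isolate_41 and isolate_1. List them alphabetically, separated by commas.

isolate_1, isolate_19, isolate_2, isolate_34, isolate_41, isolate_55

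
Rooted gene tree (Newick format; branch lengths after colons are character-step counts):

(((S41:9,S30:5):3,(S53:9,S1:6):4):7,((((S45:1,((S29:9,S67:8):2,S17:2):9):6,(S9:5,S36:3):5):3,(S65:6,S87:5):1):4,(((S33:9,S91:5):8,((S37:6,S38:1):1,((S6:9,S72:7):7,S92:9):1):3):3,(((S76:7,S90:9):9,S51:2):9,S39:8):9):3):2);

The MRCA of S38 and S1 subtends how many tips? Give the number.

23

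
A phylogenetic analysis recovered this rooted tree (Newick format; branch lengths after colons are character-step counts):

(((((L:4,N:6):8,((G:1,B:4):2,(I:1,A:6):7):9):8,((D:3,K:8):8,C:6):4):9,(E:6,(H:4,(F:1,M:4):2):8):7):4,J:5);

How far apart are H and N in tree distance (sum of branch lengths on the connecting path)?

The path runs H → … → MRCA → … → N; the MRCA is the node subtending ((((L,N),((G,B),(I,A))),((D,K),C)),(E,(H,(F,M)))).
Branch lengths along that path: 4 + 8 + 7 + 9 + 8 + 8 + 6 = 50.

50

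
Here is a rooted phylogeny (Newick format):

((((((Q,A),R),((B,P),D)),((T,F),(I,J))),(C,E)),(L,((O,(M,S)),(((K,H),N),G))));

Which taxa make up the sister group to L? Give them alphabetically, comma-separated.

G, H, K, M, N, O, S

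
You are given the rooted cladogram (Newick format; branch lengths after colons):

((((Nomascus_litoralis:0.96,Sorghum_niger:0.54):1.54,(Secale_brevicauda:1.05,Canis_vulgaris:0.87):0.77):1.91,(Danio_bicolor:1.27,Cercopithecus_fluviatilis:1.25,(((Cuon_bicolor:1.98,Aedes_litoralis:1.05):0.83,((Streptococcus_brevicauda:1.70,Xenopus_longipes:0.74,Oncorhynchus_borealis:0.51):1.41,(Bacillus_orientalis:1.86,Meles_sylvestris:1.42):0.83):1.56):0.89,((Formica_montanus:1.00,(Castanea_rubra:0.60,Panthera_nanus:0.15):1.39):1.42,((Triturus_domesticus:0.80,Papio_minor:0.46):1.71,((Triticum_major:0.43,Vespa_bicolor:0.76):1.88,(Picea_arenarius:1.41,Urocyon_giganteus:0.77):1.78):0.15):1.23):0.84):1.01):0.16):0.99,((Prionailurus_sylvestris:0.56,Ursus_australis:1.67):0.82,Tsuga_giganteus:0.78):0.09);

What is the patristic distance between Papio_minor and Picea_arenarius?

The path runs Papio_minor → … → MRCA → … → Picea_arenarius; the MRCA is the node subtending ((Triturus_domesticus,Papio_minor),((Triticum_major,Vespa_bicolor),(Picea_arenarius,Urocyon_giganteus))).
Branch lengths along that path: 0.46 + 1.71 + 0.15 + 1.78 + 1.41 = 5.51.

5.51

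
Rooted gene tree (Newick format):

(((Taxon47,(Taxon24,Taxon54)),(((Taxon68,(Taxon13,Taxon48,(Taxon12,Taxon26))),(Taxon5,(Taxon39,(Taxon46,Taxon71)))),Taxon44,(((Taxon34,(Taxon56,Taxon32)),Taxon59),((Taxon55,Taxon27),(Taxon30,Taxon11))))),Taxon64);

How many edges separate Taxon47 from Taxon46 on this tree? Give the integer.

The MRCA of Taxon47 and Taxon46 is the node subtending ((Taxon47,(Taxon24,Taxon54)),(((Taxon68,(Taxon13,Taxon48,(Taxon12,Taxon26))),(Taxon5,(Taxon39,(Taxon46,Taxon71)))),Taxon44,(((Taxon34,(Taxon56,Taxon32)),Taxon59),((Taxon55,Taxon27),(Taxon30,Taxon11))))).
From Taxon47 up to that node: 2 branches. From Taxon46 up to the same node: 6 branches. Total: 2 + 6 = 8.

8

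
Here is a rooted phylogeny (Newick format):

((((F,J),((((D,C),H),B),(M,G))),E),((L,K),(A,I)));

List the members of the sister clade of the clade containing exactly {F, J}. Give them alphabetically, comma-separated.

B, C, D, G, H, M

The clade containing exactly {F, J} attaches to the tree at the node subtending ((F,J),((((D,C),H),B),(M,G))).
The other lineage descending from that same node — the sister group — is ((((D,C),H),B),(M,G)); its 6 tips in alphabetical order are the answer.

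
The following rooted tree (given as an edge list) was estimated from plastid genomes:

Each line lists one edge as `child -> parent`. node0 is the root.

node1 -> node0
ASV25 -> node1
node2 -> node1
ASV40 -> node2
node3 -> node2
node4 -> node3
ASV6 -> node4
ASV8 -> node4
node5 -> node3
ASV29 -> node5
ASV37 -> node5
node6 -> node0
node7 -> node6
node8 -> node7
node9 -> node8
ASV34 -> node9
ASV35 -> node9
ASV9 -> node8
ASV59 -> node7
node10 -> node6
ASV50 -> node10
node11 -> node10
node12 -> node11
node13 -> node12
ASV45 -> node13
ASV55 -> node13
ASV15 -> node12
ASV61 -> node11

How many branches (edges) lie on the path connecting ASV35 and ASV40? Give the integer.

8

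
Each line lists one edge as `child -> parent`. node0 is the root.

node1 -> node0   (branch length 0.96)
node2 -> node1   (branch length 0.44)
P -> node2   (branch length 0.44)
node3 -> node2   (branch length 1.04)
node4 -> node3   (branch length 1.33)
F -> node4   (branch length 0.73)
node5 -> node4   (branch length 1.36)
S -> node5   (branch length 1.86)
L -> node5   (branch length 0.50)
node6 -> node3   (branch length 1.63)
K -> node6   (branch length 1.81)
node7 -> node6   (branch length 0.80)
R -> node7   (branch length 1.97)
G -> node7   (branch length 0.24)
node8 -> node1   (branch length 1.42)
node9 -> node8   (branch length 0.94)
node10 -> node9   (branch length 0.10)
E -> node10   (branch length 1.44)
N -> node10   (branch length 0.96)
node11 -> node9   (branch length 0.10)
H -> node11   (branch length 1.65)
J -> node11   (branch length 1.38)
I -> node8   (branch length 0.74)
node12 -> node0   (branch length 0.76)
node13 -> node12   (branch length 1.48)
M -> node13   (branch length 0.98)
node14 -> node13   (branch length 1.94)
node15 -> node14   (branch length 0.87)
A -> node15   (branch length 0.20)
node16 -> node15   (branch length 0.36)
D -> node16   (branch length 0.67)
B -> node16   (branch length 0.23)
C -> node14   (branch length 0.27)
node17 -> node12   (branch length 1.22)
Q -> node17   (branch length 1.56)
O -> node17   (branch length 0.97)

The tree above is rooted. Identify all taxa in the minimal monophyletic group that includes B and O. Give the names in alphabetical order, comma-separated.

Tracing B: it sits inside (D,B).
Tracing O: it sits inside (Q,O).
The smallest clade enclosing both is ((M,((A,(D,B)),C)),(Q,O)); the answer is its 7 terminal taxa in alphabetical order.

A, B, C, D, M, O, Q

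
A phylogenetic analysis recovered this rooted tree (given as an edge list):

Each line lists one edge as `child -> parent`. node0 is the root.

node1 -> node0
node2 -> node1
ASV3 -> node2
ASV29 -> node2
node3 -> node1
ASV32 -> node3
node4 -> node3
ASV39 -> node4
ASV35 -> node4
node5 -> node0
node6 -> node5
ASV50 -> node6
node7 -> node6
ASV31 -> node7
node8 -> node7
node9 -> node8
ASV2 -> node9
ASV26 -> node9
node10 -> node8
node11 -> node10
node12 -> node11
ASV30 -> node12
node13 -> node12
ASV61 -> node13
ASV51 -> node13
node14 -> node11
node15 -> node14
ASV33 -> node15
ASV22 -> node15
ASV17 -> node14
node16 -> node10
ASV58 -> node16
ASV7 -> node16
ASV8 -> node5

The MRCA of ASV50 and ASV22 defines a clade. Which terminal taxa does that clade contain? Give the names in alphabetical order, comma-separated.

ASV17, ASV2, ASV22, ASV26, ASV30, ASV31, ASV33, ASV50, ASV51, ASV58, ASV61, ASV7

Tracing ASV50: it sits inside (ASV50,(ASV31,((ASV2,ASV26),(((ASV30,(ASV61,ASV51)),((ASV33,ASV22),ASV17)),(ASV58,ASV7))))).
Tracing ASV22: it sits inside (ASV33,ASV22).
The smallest clade enclosing both is (ASV50,(ASV31,((ASV2,ASV26),(((ASV30,(ASV61,ASV51)),((ASV33,ASV22),ASV17)),(ASV58,ASV7))))); the answer is its 12 terminal taxa in alphabetical order.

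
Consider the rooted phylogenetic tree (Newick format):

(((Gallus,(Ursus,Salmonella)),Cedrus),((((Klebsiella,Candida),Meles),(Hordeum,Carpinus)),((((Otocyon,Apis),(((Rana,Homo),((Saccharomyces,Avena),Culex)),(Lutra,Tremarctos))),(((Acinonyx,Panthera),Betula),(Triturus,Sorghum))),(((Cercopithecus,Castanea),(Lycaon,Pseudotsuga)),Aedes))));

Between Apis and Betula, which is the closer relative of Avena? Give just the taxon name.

Apis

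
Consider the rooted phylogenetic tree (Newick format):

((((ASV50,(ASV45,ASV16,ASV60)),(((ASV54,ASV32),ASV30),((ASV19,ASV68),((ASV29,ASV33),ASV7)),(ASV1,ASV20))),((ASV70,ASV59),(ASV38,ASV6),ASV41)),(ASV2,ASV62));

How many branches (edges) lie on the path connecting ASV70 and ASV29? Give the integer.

9

The MRCA of ASV70 and ASV29 is the node subtending (((ASV50,(ASV45,ASV16,ASV60)),(((ASV54,ASV32),ASV30),((ASV19,ASV68),((ASV29,ASV33),ASV7)),(ASV1,ASV20))),((ASV70,ASV59),(ASV38,ASV6),ASV41)).
From ASV70 up to that node: 3 branches. From ASV29 up to the same node: 6 branches. Total: 3 + 6 = 9.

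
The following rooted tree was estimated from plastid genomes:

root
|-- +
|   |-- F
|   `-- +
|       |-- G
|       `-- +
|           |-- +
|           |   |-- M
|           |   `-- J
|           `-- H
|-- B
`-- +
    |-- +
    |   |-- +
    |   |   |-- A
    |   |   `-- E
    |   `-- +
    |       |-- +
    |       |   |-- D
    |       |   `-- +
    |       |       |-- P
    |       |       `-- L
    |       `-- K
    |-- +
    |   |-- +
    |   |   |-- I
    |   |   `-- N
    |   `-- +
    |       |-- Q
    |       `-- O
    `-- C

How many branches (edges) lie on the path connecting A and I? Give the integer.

The MRCA of A and I is the node subtending (((A,E),((D,(P,L)),K)),((I,N),(Q,O)),C).
From A up to that node: 3 branches. From I up to the same node: 3 branches. Total: 3 + 3 = 6.

6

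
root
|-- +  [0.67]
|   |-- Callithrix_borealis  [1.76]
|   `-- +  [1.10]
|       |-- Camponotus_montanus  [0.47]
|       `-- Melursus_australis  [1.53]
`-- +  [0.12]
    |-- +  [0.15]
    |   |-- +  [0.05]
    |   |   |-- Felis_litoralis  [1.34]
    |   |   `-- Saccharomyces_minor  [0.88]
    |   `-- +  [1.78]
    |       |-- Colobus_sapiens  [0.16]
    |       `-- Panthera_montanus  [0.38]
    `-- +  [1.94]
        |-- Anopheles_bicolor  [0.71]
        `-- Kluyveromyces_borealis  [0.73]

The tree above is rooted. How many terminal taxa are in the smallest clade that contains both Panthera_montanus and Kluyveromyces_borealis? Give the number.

The MRCA of Panthera_montanus and Kluyveromyces_borealis is the node subtending (((Felis_litoralis,Saccharomyces_minor),(Colobus_sapiens,Panthera_montanus)),(Anopheles_bicolor,Kluyveromyces_borealis)).
That clade contains 6 terminal taxa: Anopheles_bicolor, Colobus_sapiens, Felis_litoralis, Kluyveromyces_borealis, Panthera_montanus, Saccharomyces_minor.

6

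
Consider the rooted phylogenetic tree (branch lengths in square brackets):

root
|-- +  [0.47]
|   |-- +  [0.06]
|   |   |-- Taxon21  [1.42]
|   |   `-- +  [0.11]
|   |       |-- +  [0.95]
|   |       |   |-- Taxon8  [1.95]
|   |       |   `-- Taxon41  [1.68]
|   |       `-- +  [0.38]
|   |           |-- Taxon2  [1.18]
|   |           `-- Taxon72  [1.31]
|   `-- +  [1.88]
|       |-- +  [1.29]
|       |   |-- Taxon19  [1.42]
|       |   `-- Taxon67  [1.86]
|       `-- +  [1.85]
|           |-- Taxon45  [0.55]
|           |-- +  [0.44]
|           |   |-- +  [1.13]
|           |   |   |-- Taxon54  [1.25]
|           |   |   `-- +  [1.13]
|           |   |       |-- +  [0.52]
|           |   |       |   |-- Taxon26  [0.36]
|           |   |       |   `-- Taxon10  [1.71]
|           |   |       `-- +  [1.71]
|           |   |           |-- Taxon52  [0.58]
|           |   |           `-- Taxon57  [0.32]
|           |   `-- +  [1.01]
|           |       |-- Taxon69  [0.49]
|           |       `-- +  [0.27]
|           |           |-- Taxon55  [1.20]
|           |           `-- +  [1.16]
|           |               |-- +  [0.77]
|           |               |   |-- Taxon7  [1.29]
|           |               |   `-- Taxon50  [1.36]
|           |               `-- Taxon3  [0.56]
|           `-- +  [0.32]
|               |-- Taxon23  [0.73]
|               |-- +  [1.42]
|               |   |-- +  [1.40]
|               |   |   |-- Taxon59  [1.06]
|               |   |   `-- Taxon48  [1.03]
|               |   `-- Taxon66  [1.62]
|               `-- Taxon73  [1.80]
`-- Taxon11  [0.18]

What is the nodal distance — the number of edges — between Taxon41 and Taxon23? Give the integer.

8

The MRCA of Taxon41 and Taxon23 is the node subtending ((Taxon21,((Taxon8,Taxon41),(Taxon2,Taxon72))),((Taxon19,Taxon67),(Taxon45,((Taxon54,((Taxon26,Taxon10),(Taxon52,Taxon57))),(Taxon69,(Taxon55,((Taxon7,Taxon50),Taxon3)))),(Taxon23,((Taxon59,Taxon48),Taxon66),Taxon73)))).
From Taxon41 up to that node: 4 branches. From Taxon23 up to the same node: 4 branches. Total: 4 + 4 = 8.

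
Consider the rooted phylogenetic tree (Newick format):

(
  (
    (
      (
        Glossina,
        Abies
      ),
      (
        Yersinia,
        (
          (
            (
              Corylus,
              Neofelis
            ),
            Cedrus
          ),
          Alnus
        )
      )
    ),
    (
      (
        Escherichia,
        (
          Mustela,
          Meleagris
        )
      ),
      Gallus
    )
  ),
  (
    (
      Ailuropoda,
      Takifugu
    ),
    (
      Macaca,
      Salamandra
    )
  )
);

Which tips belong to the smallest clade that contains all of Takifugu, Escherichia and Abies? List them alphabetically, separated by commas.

Abies, Ailuropoda, Alnus, Cedrus, Corylus, Escherichia, Gallus, Glossina, Macaca, Meleagris, Mustela, Neofelis, Salamandra, Takifugu, Yersinia

Tracing Takifugu: it sits inside (Ailuropoda,Takifugu).
Tracing Escherichia: it sits inside (Escherichia,(Mustela,Meleagris)).
Tracing Abies: it sits inside (Glossina,Abies).
The smallest clade enclosing all 3 is the whole tree (their MRCA is the root), so the answer is all 15 tips in alphabetical order.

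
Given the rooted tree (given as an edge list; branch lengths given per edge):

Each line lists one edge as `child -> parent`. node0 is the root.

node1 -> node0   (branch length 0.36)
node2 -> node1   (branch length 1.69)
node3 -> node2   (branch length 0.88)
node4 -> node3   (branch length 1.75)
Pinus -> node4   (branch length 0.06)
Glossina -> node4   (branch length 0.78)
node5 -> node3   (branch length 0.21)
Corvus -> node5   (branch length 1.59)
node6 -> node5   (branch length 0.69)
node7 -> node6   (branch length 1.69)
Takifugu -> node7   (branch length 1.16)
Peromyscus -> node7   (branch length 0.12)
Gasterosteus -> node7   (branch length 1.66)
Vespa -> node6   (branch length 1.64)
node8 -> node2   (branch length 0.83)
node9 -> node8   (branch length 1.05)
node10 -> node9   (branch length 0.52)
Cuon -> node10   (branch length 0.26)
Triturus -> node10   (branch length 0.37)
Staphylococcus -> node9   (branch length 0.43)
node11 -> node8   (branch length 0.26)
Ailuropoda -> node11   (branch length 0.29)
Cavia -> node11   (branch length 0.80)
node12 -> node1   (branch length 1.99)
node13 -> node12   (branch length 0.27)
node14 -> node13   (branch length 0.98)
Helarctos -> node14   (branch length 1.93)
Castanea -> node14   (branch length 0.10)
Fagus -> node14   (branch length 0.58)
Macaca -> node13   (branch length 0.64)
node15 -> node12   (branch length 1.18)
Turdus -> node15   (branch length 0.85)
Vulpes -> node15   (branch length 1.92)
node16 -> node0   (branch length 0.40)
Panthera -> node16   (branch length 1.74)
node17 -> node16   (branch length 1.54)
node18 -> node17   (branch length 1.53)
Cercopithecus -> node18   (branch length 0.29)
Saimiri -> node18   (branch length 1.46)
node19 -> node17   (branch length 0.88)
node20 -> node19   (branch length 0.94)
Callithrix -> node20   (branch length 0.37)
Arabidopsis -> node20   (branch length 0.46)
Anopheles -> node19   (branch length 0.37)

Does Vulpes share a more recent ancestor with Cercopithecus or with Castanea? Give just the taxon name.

Castanea

The MRCA of Vulpes and Castanea subtends (((Helarctos,Castanea,Fagus),Macaca),(Turdus,Vulpes)) (6 taxa).
The MRCA of Vulpes and Cercopithecus is the root, subtending the entire tree (24 taxa).
The first is nested inside the second, so Vulpes shares a more recent common ancestor with Castanea.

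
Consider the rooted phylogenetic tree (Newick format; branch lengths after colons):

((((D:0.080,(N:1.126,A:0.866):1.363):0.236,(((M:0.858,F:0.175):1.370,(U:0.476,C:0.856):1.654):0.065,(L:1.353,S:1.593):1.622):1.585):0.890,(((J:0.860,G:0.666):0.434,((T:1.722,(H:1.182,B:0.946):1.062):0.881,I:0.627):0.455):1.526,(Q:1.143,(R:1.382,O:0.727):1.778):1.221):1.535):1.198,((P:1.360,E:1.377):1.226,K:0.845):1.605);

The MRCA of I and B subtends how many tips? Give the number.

4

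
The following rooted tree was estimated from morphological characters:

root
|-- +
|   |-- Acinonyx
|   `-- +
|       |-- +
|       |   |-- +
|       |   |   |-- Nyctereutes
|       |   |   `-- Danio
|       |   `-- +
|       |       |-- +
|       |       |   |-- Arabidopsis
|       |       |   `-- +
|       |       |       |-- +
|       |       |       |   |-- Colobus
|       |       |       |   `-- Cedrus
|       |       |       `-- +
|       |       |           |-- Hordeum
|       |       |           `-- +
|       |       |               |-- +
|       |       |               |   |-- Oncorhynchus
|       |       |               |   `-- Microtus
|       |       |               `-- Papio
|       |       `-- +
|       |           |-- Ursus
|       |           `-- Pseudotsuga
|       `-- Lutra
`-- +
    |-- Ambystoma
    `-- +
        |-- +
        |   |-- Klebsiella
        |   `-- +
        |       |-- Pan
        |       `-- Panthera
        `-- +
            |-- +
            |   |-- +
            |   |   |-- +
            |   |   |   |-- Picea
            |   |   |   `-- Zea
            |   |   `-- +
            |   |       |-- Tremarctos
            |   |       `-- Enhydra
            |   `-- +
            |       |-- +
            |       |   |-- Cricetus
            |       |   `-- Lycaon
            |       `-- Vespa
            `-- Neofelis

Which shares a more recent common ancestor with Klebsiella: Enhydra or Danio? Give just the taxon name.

Enhydra

The MRCA of Klebsiella and Enhydra subtends ((Klebsiella,(Pan,Panthera)),((((Picea,Zea),(Tremarctos,Enhydra)),((Cricetus,Lycaon),Vespa)),Neofelis)) (11 taxa).
The MRCA of Klebsiella and Danio is the root, subtending the entire tree (25 taxa).
The first is nested inside the second, so Klebsiella shares a more recent common ancestor with Enhydra.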